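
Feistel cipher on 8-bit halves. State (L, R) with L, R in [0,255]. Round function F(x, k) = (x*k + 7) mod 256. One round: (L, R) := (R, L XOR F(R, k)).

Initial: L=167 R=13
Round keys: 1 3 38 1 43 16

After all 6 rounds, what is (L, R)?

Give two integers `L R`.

Round 1 (k=1): L=13 R=179
Round 2 (k=3): L=179 R=45
Round 3 (k=38): L=45 R=6
Round 4 (k=1): L=6 R=32
Round 5 (k=43): L=32 R=97
Round 6 (k=16): L=97 R=55

Answer: 97 55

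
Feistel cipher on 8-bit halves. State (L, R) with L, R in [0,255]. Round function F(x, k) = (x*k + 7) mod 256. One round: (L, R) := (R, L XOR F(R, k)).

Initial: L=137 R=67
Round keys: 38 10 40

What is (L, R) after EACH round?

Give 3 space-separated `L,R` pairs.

Round 1 (k=38): L=67 R=112
Round 2 (k=10): L=112 R=36
Round 3 (k=40): L=36 R=215

Answer: 67,112 112,36 36,215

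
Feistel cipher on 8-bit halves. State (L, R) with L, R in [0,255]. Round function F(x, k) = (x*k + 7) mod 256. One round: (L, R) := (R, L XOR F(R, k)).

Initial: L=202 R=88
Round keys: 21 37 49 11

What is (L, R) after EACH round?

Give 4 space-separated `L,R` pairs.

Answer: 88,245 245,40 40,90 90,205

Derivation:
Round 1 (k=21): L=88 R=245
Round 2 (k=37): L=245 R=40
Round 3 (k=49): L=40 R=90
Round 4 (k=11): L=90 R=205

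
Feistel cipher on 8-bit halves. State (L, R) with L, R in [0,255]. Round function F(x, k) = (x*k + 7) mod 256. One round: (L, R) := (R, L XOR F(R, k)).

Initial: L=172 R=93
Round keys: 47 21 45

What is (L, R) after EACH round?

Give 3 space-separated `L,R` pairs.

Answer: 93,182 182,168 168,57

Derivation:
Round 1 (k=47): L=93 R=182
Round 2 (k=21): L=182 R=168
Round 3 (k=45): L=168 R=57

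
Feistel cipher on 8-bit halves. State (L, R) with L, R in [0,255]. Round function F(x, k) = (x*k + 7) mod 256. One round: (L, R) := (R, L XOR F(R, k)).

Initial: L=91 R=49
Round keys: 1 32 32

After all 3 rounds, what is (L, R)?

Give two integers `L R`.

Round 1 (k=1): L=49 R=99
Round 2 (k=32): L=99 R=86
Round 3 (k=32): L=86 R=164

Answer: 86 164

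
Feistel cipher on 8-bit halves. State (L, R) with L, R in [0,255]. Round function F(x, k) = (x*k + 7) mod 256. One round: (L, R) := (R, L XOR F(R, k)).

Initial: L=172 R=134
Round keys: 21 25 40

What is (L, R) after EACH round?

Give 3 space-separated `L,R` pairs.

Answer: 134,169 169,14 14,158

Derivation:
Round 1 (k=21): L=134 R=169
Round 2 (k=25): L=169 R=14
Round 3 (k=40): L=14 R=158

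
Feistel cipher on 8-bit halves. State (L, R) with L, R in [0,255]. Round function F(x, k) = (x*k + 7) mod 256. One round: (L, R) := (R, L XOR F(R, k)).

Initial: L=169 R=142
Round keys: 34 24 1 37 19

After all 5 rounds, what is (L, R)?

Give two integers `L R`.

Answer: 64 13

Derivation:
Round 1 (k=34): L=142 R=74
Round 2 (k=24): L=74 R=121
Round 3 (k=1): L=121 R=202
Round 4 (k=37): L=202 R=64
Round 5 (k=19): L=64 R=13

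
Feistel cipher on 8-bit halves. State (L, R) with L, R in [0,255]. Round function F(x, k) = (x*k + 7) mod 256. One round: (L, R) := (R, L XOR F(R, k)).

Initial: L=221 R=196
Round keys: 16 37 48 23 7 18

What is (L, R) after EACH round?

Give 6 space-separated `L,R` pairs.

Round 1 (k=16): L=196 R=154
Round 2 (k=37): L=154 R=141
Round 3 (k=48): L=141 R=237
Round 4 (k=23): L=237 R=223
Round 5 (k=7): L=223 R=205
Round 6 (k=18): L=205 R=174

Answer: 196,154 154,141 141,237 237,223 223,205 205,174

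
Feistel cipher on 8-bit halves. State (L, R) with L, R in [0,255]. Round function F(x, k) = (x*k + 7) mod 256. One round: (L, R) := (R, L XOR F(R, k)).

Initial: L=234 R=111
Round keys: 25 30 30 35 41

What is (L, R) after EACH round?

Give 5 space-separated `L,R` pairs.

Answer: 111,52 52,112 112,19 19,208 208,68

Derivation:
Round 1 (k=25): L=111 R=52
Round 2 (k=30): L=52 R=112
Round 3 (k=30): L=112 R=19
Round 4 (k=35): L=19 R=208
Round 5 (k=41): L=208 R=68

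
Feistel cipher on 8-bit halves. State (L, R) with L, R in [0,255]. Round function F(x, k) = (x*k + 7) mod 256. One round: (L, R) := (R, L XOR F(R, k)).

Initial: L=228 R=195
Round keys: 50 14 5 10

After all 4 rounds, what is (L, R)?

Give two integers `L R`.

Answer: 252 185

Derivation:
Round 1 (k=50): L=195 R=249
Round 2 (k=14): L=249 R=102
Round 3 (k=5): L=102 R=252
Round 4 (k=10): L=252 R=185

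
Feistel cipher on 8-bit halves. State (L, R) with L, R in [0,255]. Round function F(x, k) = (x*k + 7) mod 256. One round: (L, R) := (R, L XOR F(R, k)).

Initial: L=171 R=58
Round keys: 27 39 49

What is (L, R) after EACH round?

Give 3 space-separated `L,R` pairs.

Answer: 58,142 142,147 147,164

Derivation:
Round 1 (k=27): L=58 R=142
Round 2 (k=39): L=142 R=147
Round 3 (k=49): L=147 R=164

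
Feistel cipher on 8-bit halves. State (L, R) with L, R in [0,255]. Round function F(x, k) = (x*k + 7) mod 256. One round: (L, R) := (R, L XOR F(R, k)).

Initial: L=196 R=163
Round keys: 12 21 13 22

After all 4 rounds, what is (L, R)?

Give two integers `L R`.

Answer: 251 24

Derivation:
Round 1 (k=12): L=163 R=111
Round 2 (k=21): L=111 R=129
Round 3 (k=13): L=129 R=251
Round 4 (k=22): L=251 R=24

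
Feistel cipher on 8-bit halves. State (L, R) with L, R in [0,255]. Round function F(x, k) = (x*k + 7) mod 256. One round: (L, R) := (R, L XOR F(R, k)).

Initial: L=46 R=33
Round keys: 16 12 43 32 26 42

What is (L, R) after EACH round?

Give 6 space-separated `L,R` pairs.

Answer: 33,57 57,146 146,180 180,21 21,157 157,220

Derivation:
Round 1 (k=16): L=33 R=57
Round 2 (k=12): L=57 R=146
Round 3 (k=43): L=146 R=180
Round 4 (k=32): L=180 R=21
Round 5 (k=26): L=21 R=157
Round 6 (k=42): L=157 R=220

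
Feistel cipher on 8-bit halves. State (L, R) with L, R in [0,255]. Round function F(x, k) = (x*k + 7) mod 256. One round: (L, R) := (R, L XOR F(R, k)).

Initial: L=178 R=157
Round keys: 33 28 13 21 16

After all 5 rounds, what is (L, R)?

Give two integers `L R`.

Answer: 72 160

Derivation:
Round 1 (k=33): L=157 R=246
Round 2 (k=28): L=246 R=114
Round 3 (k=13): L=114 R=39
Round 4 (k=21): L=39 R=72
Round 5 (k=16): L=72 R=160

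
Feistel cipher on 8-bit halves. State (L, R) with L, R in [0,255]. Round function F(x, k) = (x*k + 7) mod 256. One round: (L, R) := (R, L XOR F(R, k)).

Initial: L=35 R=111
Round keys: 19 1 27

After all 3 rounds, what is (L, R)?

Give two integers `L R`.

Round 1 (k=19): L=111 R=103
Round 2 (k=1): L=103 R=1
Round 3 (k=27): L=1 R=69

Answer: 1 69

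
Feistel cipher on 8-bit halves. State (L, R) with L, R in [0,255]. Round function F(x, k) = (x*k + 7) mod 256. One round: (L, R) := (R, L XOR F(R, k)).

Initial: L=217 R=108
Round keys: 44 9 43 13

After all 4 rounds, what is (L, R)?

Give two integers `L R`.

Answer: 36 114

Derivation:
Round 1 (k=44): L=108 R=78
Round 2 (k=9): L=78 R=169
Round 3 (k=43): L=169 R=36
Round 4 (k=13): L=36 R=114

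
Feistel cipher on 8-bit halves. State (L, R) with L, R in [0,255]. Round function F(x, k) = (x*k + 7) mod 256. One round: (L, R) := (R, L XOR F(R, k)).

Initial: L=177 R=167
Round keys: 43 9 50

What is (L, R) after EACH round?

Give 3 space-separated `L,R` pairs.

Answer: 167,165 165,115 115,216

Derivation:
Round 1 (k=43): L=167 R=165
Round 2 (k=9): L=165 R=115
Round 3 (k=50): L=115 R=216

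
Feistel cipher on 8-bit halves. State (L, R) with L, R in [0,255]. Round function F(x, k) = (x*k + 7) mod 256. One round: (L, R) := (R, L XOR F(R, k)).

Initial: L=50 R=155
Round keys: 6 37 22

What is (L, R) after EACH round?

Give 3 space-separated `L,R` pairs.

Round 1 (k=6): L=155 R=155
Round 2 (k=37): L=155 R=245
Round 3 (k=22): L=245 R=142

Answer: 155,155 155,245 245,142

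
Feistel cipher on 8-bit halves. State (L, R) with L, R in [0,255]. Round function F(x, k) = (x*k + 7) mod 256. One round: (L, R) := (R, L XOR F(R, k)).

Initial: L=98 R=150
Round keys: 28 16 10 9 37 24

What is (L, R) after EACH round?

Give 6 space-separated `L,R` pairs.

Answer: 150,13 13,65 65,156 156,194 194,141 141,253

Derivation:
Round 1 (k=28): L=150 R=13
Round 2 (k=16): L=13 R=65
Round 3 (k=10): L=65 R=156
Round 4 (k=9): L=156 R=194
Round 5 (k=37): L=194 R=141
Round 6 (k=24): L=141 R=253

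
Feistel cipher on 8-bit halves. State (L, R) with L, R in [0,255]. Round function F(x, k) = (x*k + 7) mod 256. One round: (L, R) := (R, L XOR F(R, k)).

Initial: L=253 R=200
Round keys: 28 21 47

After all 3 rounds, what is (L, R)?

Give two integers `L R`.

Answer: 225 76

Derivation:
Round 1 (k=28): L=200 R=26
Round 2 (k=21): L=26 R=225
Round 3 (k=47): L=225 R=76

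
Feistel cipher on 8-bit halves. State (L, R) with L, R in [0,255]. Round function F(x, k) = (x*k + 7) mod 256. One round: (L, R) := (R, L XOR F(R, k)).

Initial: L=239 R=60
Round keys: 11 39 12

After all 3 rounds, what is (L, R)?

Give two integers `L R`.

Answer: 143 207

Derivation:
Round 1 (k=11): L=60 R=116
Round 2 (k=39): L=116 R=143
Round 3 (k=12): L=143 R=207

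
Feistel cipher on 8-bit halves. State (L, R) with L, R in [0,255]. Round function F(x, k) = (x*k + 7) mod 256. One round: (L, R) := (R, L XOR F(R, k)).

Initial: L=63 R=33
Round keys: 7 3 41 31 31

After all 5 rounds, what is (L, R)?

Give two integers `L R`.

Round 1 (k=7): L=33 R=209
Round 2 (k=3): L=209 R=91
Round 3 (k=41): L=91 R=75
Round 4 (k=31): L=75 R=71
Round 5 (k=31): L=71 R=235

Answer: 71 235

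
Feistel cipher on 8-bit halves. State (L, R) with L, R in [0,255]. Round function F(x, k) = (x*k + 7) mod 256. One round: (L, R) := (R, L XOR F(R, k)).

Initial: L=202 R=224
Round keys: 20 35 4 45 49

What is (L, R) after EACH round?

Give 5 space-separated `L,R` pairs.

Answer: 224,77 77,110 110,242 242,255 255,36

Derivation:
Round 1 (k=20): L=224 R=77
Round 2 (k=35): L=77 R=110
Round 3 (k=4): L=110 R=242
Round 4 (k=45): L=242 R=255
Round 5 (k=49): L=255 R=36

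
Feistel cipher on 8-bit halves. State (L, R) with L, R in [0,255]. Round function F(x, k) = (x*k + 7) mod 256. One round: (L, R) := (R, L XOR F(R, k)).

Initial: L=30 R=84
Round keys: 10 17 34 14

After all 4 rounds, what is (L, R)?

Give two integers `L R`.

Answer: 174 183

Derivation:
Round 1 (k=10): L=84 R=81
Round 2 (k=17): L=81 R=60
Round 3 (k=34): L=60 R=174
Round 4 (k=14): L=174 R=183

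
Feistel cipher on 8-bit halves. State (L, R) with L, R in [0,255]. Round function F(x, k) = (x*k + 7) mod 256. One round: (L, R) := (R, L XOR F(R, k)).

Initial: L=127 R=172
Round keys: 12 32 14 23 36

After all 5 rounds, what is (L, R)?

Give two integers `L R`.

Round 1 (k=12): L=172 R=104
Round 2 (k=32): L=104 R=171
Round 3 (k=14): L=171 R=9
Round 4 (k=23): L=9 R=125
Round 5 (k=36): L=125 R=146

Answer: 125 146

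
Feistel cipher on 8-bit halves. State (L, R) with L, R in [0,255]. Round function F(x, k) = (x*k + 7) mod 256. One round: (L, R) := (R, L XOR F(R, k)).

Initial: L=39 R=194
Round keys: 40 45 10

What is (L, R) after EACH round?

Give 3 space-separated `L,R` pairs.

Round 1 (k=40): L=194 R=112
Round 2 (k=45): L=112 R=117
Round 3 (k=10): L=117 R=233

Answer: 194,112 112,117 117,233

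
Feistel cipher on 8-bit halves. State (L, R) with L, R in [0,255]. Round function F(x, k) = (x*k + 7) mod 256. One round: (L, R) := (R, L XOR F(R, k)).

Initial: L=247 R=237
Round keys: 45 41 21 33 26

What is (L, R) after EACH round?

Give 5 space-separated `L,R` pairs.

Round 1 (k=45): L=237 R=71
Round 2 (k=41): L=71 R=139
Round 3 (k=21): L=139 R=41
Round 4 (k=33): L=41 R=219
Round 5 (k=26): L=219 R=108

Answer: 237,71 71,139 139,41 41,219 219,108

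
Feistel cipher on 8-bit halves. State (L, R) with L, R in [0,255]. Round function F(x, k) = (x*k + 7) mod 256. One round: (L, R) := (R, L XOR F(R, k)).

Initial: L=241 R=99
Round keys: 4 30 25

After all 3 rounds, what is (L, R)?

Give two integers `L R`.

Answer: 224 133

Derivation:
Round 1 (k=4): L=99 R=98
Round 2 (k=30): L=98 R=224
Round 3 (k=25): L=224 R=133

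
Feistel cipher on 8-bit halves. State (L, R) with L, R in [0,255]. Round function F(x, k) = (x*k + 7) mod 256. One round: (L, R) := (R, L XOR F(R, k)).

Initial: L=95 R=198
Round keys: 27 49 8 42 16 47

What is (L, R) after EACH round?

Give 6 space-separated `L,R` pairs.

Answer: 198,182 182,27 27,105 105,90 90,206 206,131

Derivation:
Round 1 (k=27): L=198 R=182
Round 2 (k=49): L=182 R=27
Round 3 (k=8): L=27 R=105
Round 4 (k=42): L=105 R=90
Round 5 (k=16): L=90 R=206
Round 6 (k=47): L=206 R=131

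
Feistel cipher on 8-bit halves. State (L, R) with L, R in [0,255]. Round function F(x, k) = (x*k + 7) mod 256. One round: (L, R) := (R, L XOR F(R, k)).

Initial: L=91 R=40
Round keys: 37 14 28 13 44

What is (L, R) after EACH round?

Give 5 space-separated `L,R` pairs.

Round 1 (k=37): L=40 R=148
Round 2 (k=14): L=148 R=55
Round 3 (k=28): L=55 R=159
Round 4 (k=13): L=159 R=45
Round 5 (k=44): L=45 R=92

Answer: 40,148 148,55 55,159 159,45 45,92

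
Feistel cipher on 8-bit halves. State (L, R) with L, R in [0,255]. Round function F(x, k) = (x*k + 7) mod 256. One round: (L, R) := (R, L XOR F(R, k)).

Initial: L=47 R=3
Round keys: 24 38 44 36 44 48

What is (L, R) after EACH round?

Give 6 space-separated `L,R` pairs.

Round 1 (k=24): L=3 R=96
Round 2 (k=38): L=96 R=68
Round 3 (k=44): L=68 R=215
Round 4 (k=36): L=215 R=7
Round 5 (k=44): L=7 R=236
Round 6 (k=48): L=236 R=64

Answer: 3,96 96,68 68,215 215,7 7,236 236,64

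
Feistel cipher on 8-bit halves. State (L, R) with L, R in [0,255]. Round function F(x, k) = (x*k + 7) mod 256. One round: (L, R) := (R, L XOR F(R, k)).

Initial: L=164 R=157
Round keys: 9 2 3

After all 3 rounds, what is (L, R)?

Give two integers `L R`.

Round 1 (k=9): L=157 R=40
Round 2 (k=2): L=40 R=202
Round 3 (k=3): L=202 R=77

Answer: 202 77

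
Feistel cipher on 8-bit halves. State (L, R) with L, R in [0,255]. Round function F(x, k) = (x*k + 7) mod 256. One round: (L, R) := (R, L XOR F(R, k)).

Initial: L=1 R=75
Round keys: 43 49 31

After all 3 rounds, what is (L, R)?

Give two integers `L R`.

Answer: 147 117

Derivation:
Round 1 (k=43): L=75 R=161
Round 2 (k=49): L=161 R=147
Round 3 (k=31): L=147 R=117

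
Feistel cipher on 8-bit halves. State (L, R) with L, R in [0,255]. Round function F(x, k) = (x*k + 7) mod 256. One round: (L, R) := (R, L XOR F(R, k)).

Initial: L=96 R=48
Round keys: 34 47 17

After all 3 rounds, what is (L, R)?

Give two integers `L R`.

Round 1 (k=34): L=48 R=7
Round 2 (k=47): L=7 R=96
Round 3 (k=17): L=96 R=96

Answer: 96 96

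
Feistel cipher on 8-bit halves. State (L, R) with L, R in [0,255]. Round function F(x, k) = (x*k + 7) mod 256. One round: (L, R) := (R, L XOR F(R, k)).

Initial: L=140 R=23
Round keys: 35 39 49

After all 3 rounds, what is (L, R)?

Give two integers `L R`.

Answer: 112 215

Derivation:
Round 1 (k=35): L=23 R=160
Round 2 (k=39): L=160 R=112
Round 3 (k=49): L=112 R=215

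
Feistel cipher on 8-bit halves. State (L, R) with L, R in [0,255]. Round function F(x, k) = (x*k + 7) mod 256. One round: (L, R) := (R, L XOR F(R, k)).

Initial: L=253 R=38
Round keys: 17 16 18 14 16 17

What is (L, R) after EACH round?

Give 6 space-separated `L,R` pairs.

Answer: 38,112 112,33 33,41 41,100 100,110 110,49

Derivation:
Round 1 (k=17): L=38 R=112
Round 2 (k=16): L=112 R=33
Round 3 (k=18): L=33 R=41
Round 4 (k=14): L=41 R=100
Round 5 (k=16): L=100 R=110
Round 6 (k=17): L=110 R=49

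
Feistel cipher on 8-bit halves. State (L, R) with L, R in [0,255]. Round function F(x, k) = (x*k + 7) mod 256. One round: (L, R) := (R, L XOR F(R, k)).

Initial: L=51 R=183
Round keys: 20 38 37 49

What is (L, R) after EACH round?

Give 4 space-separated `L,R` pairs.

Round 1 (k=20): L=183 R=96
Round 2 (k=38): L=96 R=240
Round 3 (k=37): L=240 R=215
Round 4 (k=49): L=215 R=222

Answer: 183,96 96,240 240,215 215,222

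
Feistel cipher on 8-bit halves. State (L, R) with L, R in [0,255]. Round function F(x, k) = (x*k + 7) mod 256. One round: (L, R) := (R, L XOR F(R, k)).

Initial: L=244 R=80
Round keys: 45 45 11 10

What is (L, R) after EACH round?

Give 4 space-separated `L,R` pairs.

Round 1 (k=45): L=80 R=227
Round 2 (k=45): L=227 R=190
Round 3 (k=11): L=190 R=210
Round 4 (k=10): L=210 R=133

Answer: 80,227 227,190 190,210 210,133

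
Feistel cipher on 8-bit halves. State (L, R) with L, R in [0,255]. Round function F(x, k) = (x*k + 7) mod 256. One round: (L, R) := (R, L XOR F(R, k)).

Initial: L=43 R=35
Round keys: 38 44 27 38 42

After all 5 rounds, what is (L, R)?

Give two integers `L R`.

Round 1 (k=38): L=35 R=18
Round 2 (k=44): L=18 R=60
Round 3 (k=27): L=60 R=73
Round 4 (k=38): L=73 R=225
Round 5 (k=42): L=225 R=184

Answer: 225 184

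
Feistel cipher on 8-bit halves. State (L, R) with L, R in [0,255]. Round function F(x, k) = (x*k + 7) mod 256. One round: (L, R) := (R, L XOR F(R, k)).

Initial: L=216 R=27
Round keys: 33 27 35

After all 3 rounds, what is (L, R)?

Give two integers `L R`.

Round 1 (k=33): L=27 R=90
Round 2 (k=27): L=90 R=158
Round 3 (k=35): L=158 R=251

Answer: 158 251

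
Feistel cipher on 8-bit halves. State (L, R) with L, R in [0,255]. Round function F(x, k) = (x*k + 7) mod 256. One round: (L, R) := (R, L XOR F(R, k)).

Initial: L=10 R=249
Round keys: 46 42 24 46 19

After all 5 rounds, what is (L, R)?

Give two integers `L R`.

Answer: 51 120

Derivation:
Round 1 (k=46): L=249 R=207
Round 2 (k=42): L=207 R=4
Round 3 (k=24): L=4 R=168
Round 4 (k=46): L=168 R=51
Round 5 (k=19): L=51 R=120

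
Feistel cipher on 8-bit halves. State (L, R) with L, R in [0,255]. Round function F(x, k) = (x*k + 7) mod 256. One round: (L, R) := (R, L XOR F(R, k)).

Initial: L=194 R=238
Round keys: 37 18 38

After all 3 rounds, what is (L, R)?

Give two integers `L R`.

Round 1 (k=37): L=238 R=175
Round 2 (k=18): L=175 R=187
Round 3 (k=38): L=187 R=102

Answer: 187 102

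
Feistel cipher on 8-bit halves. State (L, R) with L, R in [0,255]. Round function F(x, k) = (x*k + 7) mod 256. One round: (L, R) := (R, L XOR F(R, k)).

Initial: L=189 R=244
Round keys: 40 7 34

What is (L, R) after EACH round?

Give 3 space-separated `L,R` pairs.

Round 1 (k=40): L=244 R=154
Round 2 (k=7): L=154 R=201
Round 3 (k=34): L=201 R=35

Answer: 244,154 154,201 201,35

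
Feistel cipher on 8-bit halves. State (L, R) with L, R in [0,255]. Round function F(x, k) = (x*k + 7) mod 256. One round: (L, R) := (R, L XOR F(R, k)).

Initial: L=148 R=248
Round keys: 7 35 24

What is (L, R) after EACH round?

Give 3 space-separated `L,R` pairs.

Answer: 248,91 91,128 128,92

Derivation:
Round 1 (k=7): L=248 R=91
Round 2 (k=35): L=91 R=128
Round 3 (k=24): L=128 R=92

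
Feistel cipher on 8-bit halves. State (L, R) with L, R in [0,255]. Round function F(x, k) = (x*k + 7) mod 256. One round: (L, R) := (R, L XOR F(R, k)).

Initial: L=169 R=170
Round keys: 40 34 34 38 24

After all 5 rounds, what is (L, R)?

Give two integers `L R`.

Answer: 120 128

Derivation:
Round 1 (k=40): L=170 R=62
Round 2 (k=34): L=62 R=233
Round 3 (k=34): L=233 R=199
Round 4 (k=38): L=199 R=120
Round 5 (k=24): L=120 R=128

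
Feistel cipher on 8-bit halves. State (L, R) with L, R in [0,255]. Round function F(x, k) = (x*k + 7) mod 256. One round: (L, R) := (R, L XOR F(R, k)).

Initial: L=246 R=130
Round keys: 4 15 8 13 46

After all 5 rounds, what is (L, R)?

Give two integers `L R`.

Answer: 145 11

Derivation:
Round 1 (k=4): L=130 R=249
Round 2 (k=15): L=249 R=28
Round 3 (k=8): L=28 R=30
Round 4 (k=13): L=30 R=145
Round 5 (k=46): L=145 R=11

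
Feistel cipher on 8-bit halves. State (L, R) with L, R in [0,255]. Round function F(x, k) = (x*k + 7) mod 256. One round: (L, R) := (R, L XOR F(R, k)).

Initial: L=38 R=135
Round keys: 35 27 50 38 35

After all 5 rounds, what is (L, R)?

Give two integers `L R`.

Answer: 79 229

Derivation:
Round 1 (k=35): L=135 R=90
Round 2 (k=27): L=90 R=2
Round 3 (k=50): L=2 R=49
Round 4 (k=38): L=49 R=79
Round 5 (k=35): L=79 R=229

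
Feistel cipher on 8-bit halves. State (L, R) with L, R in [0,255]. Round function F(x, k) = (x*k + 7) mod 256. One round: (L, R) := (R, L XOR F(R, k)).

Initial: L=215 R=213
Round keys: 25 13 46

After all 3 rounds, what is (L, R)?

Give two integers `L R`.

Answer: 251 34

Derivation:
Round 1 (k=25): L=213 R=3
Round 2 (k=13): L=3 R=251
Round 3 (k=46): L=251 R=34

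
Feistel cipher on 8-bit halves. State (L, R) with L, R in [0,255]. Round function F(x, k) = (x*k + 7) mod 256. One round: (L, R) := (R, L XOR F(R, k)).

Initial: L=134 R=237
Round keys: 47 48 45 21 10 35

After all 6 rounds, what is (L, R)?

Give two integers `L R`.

Answer: 46 43

Derivation:
Round 1 (k=47): L=237 R=12
Round 2 (k=48): L=12 R=170
Round 3 (k=45): L=170 R=229
Round 4 (k=21): L=229 R=122
Round 5 (k=10): L=122 R=46
Round 6 (k=35): L=46 R=43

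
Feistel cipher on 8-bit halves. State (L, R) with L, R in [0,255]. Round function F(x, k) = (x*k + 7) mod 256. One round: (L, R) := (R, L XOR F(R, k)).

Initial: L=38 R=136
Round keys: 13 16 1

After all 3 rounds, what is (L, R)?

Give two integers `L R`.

Round 1 (k=13): L=136 R=201
Round 2 (k=16): L=201 R=31
Round 3 (k=1): L=31 R=239

Answer: 31 239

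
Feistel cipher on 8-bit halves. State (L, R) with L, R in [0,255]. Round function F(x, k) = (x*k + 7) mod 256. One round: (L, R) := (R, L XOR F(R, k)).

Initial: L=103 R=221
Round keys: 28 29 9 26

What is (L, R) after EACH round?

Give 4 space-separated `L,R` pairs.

Answer: 221,84 84,86 86,89 89,71

Derivation:
Round 1 (k=28): L=221 R=84
Round 2 (k=29): L=84 R=86
Round 3 (k=9): L=86 R=89
Round 4 (k=26): L=89 R=71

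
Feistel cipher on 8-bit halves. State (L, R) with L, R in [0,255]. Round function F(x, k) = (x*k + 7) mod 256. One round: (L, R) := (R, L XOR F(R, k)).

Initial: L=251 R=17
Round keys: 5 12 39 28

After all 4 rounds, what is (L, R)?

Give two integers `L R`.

Round 1 (k=5): L=17 R=167
Round 2 (k=12): L=167 R=202
Round 3 (k=39): L=202 R=106
Round 4 (k=28): L=106 R=85

Answer: 106 85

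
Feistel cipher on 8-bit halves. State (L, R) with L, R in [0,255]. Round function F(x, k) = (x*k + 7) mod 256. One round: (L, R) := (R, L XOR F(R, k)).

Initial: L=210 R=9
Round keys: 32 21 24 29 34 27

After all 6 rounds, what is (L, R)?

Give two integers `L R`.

Round 1 (k=32): L=9 R=245
Round 2 (k=21): L=245 R=41
Round 3 (k=24): L=41 R=42
Round 4 (k=29): L=42 R=224
Round 5 (k=34): L=224 R=237
Round 6 (k=27): L=237 R=230

Answer: 237 230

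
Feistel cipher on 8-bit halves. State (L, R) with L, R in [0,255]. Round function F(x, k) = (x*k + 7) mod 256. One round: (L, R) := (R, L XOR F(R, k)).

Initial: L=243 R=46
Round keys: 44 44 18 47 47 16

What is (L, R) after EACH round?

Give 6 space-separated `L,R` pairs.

Round 1 (k=44): L=46 R=28
Round 2 (k=44): L=28 R=249
Round 3 (k=18): L=249 R=149
Round 4 (k=47): L=149 R=155
Round 5 (k=47): L=155 R=233
Round 6 (k=16): L=233 R=12

Answer: 46,28 28,249 249,149 149,155 155,233 233,12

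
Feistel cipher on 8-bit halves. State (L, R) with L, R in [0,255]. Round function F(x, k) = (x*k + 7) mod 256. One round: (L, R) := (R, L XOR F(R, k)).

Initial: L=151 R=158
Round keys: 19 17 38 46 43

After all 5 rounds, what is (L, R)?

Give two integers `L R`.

Round 1 (k=19): L=158 R=86
Round 2 (k=17): L=86 R=35
Round 3 (k=38): L=35 R=111
Round 4 (k=46): L=111 R=218
Round 5 (k=43): L=218 R=202

Answer: 218 202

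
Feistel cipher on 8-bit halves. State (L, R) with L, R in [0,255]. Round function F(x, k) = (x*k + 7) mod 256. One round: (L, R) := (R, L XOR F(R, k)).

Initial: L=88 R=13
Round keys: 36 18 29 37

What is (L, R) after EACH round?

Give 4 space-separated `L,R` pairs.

Round 1 (k=36): L=13 R=131
Round 2 (k=18): L=131 R=48
Round 3 (k=29): L=48 R=244
Round 4 (k=37): L=244 R=123

Answer: 13,131 131,48 48,244 244,123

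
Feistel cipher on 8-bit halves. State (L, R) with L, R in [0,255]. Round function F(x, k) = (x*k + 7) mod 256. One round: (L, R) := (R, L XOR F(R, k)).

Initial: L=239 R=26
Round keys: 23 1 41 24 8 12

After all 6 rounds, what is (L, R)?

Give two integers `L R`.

Round 1 (k=23): L=26 R=178
Round 2 (k=1): L=178 R=163
Round 3 (k=41): L=163 R=144
Round 4 (k=24): L=144 R=36
Round 5 (k=8): L=36 R=183
Round 6 (k=12): L=183 R=191

Answer: 183 191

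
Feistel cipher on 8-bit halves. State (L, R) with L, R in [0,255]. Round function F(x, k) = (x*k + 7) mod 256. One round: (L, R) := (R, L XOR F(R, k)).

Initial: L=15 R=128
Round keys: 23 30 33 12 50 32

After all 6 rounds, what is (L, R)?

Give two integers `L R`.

Answer: 161 95

Derivation:
Round 1 (k=23): L=128 R=136
Round 2 (k=30): L=136 R=119
Round 3 (k=33): L=119 R=214
Round 4 (k=12): L=214 R=120
Round 5 (k=50): L=120 R=161
Round 6 (k=32): L=161 R=95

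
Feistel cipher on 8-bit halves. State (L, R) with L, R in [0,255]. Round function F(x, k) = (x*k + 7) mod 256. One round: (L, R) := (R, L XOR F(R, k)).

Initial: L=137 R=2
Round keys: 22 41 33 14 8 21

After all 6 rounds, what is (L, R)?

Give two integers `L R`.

Answer: 39 238

Derivation:
Round 1 (k=22): L=2 R=186
Round 2 (k=41): L=186 R=211
Round 3 (k=33): L=211 R=128
Round 4 (k=14): L=128 R=212
Round 5 (k=8): L=212 R=39
Round 6 (k=21): L=39 R=238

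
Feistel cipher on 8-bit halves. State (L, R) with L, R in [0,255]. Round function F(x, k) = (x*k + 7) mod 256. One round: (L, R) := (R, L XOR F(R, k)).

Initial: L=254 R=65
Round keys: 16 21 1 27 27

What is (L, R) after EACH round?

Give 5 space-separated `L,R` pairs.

Answer: 65,233 233,101 101,133 133,107 107,213

Derivation:
Round 1 (k=16): L=65 R=233
Round 2 (k=21): L=233 R=101
Round 3 (k=1): L=101 R=133
Round 4 (k=27): L=133 R=107
Round 5 (k=27): L=107 R=213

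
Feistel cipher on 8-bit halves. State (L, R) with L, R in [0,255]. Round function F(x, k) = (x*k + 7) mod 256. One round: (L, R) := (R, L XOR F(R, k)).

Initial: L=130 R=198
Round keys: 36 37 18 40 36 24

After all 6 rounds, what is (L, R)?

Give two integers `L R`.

Round 1 (k=36): L=198 R=93
Round 2 (k=37): L=93 R=190
Round 3 (k=18): L=190 R=62
Round 4 (k=40): L=62 R=9
Round 5 (k=36): L=9 R=117
Round 6 (k=24): L=117 R=246

Answer: 117 246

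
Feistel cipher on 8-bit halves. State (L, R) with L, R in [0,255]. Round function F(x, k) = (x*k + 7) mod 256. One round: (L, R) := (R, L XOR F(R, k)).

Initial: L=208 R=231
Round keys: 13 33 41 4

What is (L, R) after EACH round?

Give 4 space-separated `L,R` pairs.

Round 1 (k=13): L=231 R=18
Round 2 (k=33): L=18 R=190
Round 3 (k=41): L=190 R=103
Round 4 (k=4): L=103 R=29

Answer: 231,18 18,190 190,103 103,29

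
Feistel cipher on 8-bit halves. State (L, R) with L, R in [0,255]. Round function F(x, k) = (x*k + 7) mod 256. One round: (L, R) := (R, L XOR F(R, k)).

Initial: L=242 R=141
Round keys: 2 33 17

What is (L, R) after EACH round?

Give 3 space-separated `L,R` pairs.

Round 1 (k=2): L=141 R=211
Round 2 (k=33): L=211 R=183
Round 3 (k=17): L=183 R=253

Answer: 141,211 211,183 183,253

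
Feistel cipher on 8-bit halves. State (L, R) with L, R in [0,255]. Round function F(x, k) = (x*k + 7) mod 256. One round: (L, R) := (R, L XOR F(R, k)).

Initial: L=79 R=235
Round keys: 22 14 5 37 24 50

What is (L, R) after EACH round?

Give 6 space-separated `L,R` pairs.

Answer: 235,118 118,144 144,161 161,220 220,6 6,239

Derivation:
Round 1 (k=22): L=235 R=118
Round 2 (k=14): L=118 R=144
Round 3 (k=5): L=144 R=161
Round 4 (k=37): L=161 R=220
Round 5 (k=24): L=220 R=6
Round 6 (k=50): L=6 R=239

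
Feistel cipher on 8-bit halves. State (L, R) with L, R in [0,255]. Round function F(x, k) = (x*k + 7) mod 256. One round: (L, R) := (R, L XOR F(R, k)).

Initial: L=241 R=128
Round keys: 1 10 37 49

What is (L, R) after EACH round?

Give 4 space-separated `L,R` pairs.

Round 1 (k=1): L=128 R=118
Round 2 (k=10): L=118 R=35
Round 3 (k=37): L=35 R=96
Round 4 (k=49): L=96 R=68

Answer: 128,118 118,35 35,96 96,68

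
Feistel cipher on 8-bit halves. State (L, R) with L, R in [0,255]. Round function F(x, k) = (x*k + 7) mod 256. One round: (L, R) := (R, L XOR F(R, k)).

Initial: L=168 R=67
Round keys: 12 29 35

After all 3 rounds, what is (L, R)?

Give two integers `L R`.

Answer: 157 253

Derivation:
Round 1 (k=12): L=67 R=131
Round 2 (k=29): L=131 R=157
Round 3 (k=35): L=157 R=253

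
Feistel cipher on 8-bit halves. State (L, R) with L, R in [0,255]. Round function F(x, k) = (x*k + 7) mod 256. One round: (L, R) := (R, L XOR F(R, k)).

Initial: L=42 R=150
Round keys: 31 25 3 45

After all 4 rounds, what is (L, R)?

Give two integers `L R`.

Answer: 160 27

Derivation:
Round 1 (k=31): L=150 R=27
Round 2 (k=25): L=27 R=60
Round 3 (k=3): L=60 R=160
Round 4 (k=45): L=160 R=27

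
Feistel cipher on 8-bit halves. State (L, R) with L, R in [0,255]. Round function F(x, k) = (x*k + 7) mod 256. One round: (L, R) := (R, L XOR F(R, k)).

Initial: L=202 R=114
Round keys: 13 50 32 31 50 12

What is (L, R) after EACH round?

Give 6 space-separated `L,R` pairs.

Round 1 (k=13): L=114 R=27
Round 2 (k=50): L=27 R=63
Round 3 (k=32): L=63 R=252
Round 4 (k=31): L=252 R=180
Round 5 (k=50): L=180 R=211
Round 6 (k=12): L=211 R=95

Answer: 114,27 27,63 63,252 252,180 180,211 211,95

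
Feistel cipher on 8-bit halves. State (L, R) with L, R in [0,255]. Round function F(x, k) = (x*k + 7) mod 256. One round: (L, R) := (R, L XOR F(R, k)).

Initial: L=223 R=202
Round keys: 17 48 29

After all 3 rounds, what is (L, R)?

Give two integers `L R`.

Round 1 (k=17): L=202 R=174
Round 2 (k=48): L=174 R=109
Round 3 (k=29): L=109 R=206

Answer: 109 206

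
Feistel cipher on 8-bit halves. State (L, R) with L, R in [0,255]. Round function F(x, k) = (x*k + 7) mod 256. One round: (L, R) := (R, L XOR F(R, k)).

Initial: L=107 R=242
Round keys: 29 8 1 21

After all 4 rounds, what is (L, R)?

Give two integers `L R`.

Answer: 54 80

Derivation:
Round 1 (k=29): L=242 R=26
Round 2 (k=8): L=26 R=37
Round 3 (k=1): L=37 R=54
Round 4 (k=21): L=54 R=80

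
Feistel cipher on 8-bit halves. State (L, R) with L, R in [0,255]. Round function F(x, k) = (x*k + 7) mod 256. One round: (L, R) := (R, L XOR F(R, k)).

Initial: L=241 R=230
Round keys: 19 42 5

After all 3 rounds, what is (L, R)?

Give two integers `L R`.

Round 1 (k=19): L=230 R=232
Round 2 (k=42): L=232 R=241
Round 3 (k=5): L=241 R=84

Answer: 241 84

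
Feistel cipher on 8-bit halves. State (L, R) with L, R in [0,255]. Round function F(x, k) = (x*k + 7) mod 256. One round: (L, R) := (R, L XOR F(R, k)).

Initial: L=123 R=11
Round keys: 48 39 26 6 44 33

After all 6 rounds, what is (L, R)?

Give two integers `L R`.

Round 1 (k=48): L=11 R=108
Round 2 (k=39): L=108 R=112
Round 3 (k=26): L=112 R=11
Round 4 (k=6): L=11 R=57
Round 5 (k=44): L=57 R=216
Round 6 (k=33): L=216 R=230

Answer: 216 230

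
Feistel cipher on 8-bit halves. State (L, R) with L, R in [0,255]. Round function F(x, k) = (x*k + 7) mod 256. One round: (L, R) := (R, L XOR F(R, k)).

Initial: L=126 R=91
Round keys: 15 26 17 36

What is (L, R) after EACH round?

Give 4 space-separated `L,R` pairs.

Answer: 91,34 34,32 32,5 5,155

Derivation:
Round 1 (k=15): L=91 R=34
Round 2 (k=26): L=34 R=32
Round 3 (k=17): L=32 R=5
Round 4 (k=36): L=5 R=155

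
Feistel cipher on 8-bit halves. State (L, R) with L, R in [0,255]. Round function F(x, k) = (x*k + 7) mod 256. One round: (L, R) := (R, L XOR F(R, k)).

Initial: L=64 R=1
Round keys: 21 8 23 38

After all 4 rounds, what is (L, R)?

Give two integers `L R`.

Round 1 (k=21): L=1 R=92
Round 2 (k=8): L=92 R=230
Round 3 (k=23): L=230 R=237
Round 4 (k=38): L=237 R=211

Answer: 237 211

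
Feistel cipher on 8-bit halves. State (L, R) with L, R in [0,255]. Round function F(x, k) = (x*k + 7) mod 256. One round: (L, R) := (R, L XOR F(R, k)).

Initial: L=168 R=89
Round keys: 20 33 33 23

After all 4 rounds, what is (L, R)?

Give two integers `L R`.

Round 1 (k=20): L=89 R=83
Round 2 (k=33): L=83 R=227
Round 3 (k=33): L=227 R=25
Round 4 (k=23): L=25 R=165

Answer: 25 165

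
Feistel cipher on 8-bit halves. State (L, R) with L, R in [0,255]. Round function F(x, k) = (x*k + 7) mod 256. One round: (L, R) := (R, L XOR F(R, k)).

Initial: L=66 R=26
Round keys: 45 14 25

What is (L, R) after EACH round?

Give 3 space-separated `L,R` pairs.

Round 1 (k=45): L=26 R=219
Round 2 (k=14): L=219 R=27
Round 3 (k=25): L=27 R=113

Answer: 26,219 219,27 27,113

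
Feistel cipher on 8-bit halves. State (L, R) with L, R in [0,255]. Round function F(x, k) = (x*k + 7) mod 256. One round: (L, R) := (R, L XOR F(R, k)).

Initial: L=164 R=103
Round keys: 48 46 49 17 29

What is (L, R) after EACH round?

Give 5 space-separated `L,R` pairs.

Answer: 103,243 243,214 214,14 14,35 35,240

Derivation:
Round 1 (k=48): L=103 R=243
Round 2 (k=46): L=243 R=214
Round 3 (k=49): L=214 R=14
Round 4 (k=17): L=14 R=35
Round 5 (k=29): L=35 R=240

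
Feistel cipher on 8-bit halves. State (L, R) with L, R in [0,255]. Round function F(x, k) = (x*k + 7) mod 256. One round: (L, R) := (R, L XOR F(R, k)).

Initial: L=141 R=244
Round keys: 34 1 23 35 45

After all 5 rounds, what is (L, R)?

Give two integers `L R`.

Round 1 (k=34): L=244 R=226
Round 2 (k=1): L=226 R=29
Round 3 (k=23): L=29 R=64
Round 4 (k=35): L=64 R=218
Round 5 (k=45): L=218 R=25

Answer: 218 25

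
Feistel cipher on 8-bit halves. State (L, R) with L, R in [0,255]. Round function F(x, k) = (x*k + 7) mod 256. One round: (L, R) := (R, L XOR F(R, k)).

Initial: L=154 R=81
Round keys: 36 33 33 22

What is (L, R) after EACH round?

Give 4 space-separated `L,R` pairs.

Answer: 81,241 241,73 73,129 129,84

Derivation:
Round 1 (k=36): L=81 R=241
Round 2 (k=33): L=241 R=73
Round 3 (k=33): L=73 R=129
Round 4 (k=22): L=129 R=84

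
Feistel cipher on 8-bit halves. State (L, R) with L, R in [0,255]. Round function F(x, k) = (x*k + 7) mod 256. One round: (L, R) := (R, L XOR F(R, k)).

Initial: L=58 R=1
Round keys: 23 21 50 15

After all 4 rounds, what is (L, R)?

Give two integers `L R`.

Round 1 (k=23): L=1 R=36
Round 2 (k=21): L=36 R=250
Round 3 (k=50): L=250 R=255
Round 4 (k=15): L=255 R=2

Answer: 255 2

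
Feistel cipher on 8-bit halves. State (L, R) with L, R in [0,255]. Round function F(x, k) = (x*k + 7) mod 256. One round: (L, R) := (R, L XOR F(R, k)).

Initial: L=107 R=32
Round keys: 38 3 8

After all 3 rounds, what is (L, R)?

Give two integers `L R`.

Round 1 (k=38): L=32 R=172
Round 2 (k=3): L=172 R=43
Round 3 (k=8): L=43 R=243

Answer: 43 243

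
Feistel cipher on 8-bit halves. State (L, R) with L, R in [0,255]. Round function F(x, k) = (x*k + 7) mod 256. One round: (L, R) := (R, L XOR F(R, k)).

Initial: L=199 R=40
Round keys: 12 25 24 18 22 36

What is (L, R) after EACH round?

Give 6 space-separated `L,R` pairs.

Answer: 40,32 32,15 15,79 79,154 154,12 12,45

Derivation:
Round 1 (k=12): L=40 R=32
Round 2 (k=25): L=32 R=15
Round 3 (k=24): L=15 R=79
Round 4 (k=18): L=79 R=154
Round 5 (k=22): L=154 R=12
Round 6 (k=36): L=12 R=45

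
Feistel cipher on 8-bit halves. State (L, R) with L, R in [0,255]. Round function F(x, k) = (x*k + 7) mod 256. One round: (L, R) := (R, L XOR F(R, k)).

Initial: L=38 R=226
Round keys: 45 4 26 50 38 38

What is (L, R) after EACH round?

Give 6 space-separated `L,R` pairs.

Answer: 226,231 231,65 65,70 70,242 242,181 181,23

Derivation:
Round 1 (k=45): L=226 R=231
Round 2 (k=4): L=231 R=65
Round 3 (k=26): L=65 R=70
Round 4 (k=50): L=70 R=242
Round 5 (k=38): L=242 R=181
Round 6 (k=38): L=181 R=23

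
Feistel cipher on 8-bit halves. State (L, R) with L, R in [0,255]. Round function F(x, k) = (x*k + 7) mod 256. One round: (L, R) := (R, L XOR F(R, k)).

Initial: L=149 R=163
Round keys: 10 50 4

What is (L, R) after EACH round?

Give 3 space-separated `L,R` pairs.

Round 1 (k=10): L=163 R=240
Round 2 (k=50): L=240 R=68
Round 3 (k=4): L=68 R=231

Answer: 163,240 240,68 68,231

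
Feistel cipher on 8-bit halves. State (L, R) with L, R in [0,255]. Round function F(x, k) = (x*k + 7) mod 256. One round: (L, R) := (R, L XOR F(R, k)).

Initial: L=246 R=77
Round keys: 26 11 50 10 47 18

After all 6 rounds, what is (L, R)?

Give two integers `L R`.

Answer: 83 127

Derivation:
Round 1 (k=26): L=77 R=47
Round 2 (k=11): L=47 R=65
Round 3 (k=50): L=65 R=150
Round 4 (k=10): L=150 R=162
Round 5 (k=47): L=162 R=83
Round 6 (k=18): L=83 R=127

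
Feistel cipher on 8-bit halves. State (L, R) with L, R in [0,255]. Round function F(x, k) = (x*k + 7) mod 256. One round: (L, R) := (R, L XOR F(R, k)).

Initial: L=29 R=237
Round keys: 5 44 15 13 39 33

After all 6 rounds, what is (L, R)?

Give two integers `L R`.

Round 1 (k=5): L=237 R=181
Round 2 (k=44): L=181 R=206
Round 3 (k=15): L=206 R=172
Round 4 (k=13): L=172 R=13
Round 5 (k=39): L=13 R=174
Round 6 (k=33): L=174 R=120

Answer: 174 120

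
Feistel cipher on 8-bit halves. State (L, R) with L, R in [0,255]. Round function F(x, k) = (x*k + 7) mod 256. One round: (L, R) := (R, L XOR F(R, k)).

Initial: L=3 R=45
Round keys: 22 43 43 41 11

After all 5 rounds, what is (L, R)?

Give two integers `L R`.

Answer: 160 50

Derivation:
Round 1 (k=22): L=45 R=230
Round 2 (k=43): L=230 R=132
Round 3 (k=43): L=132 R=213
Round 4 (k=41): L=213 R=160
Round 5 (k=11): L=160 R=50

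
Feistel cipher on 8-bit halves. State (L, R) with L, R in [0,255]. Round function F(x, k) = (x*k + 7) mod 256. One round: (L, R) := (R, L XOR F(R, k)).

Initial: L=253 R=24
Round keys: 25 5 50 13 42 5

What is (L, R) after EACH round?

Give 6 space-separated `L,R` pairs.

Answer: 24,162 162,41 41,171 171,159 159,182 182,10

Derivation:
Round 1 (k=25): L=24 R=162
Round 2 (k=5): L=162 R=41
Round 3 (k=50): L=41 R=171
Round 4 (k=13): L=171 R=159
Round 5 (k=42): L=159 R=182
Round 6 (k=5): L=182 R=10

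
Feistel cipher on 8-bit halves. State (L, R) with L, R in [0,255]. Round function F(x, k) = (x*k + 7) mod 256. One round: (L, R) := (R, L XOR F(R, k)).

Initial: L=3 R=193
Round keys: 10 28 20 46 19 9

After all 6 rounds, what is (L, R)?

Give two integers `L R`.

Answer: 173 255

Derivation:
Round 1 (k=10): L=193 R=146
Round 2 (k=28): L=146 R=62
Round 3 (k=20): L=62 R=77
Round 4 (k=46): L=77 R=227
Round 5 (k=19): L=227 R=173
Round 6 (k=9): L=173 R=255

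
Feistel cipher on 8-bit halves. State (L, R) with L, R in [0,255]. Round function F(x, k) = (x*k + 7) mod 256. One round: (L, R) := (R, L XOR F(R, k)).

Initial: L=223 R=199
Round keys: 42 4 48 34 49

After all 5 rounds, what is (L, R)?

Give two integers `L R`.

Round 1 (k=42): L=199 R=114
Round 2 (k=4): L=114 R=8
Round 3 (k=48): L=8 R=245
Round 4 (k=34): L=245 R=153
Round 5 (k=49): L=153 R=165

Answer: 153 165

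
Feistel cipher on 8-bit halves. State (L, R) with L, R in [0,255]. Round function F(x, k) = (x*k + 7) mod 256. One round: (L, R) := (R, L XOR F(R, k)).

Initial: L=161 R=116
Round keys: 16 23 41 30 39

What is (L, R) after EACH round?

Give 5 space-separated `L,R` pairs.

Answer: 116,230 230,197 197,114 114,166 166,35

Derivation:
Round 1 (k=16): L=116 R=230
Round 2 (k=23): L=230 R=197
Round 3 (k=41): L=197 R=114
Round 4 (k=30): L=114 R=166
Round 5 (k=39): L=166 R=35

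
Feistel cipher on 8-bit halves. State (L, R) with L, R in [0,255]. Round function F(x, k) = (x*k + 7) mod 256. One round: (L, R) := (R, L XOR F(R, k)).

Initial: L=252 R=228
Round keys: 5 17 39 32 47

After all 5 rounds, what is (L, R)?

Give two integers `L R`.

Round 1 (k=5): L=228 R=135
Round 2 (k=17): L=135 R=26
Round 3 (k=39): L=26 R=122
Round 4 (k=32): L=122 R=93
Round 5 (k=47): L=93 R=96

Answer: 93 96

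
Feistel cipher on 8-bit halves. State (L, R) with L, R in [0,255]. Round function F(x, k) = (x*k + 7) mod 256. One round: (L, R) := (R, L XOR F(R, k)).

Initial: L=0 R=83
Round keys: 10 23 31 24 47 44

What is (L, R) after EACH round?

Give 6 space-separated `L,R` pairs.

Answer: 83,69 69,105 105,251 251,230 230,186 186,25

Derivation:
Round 1 (k=10): L=83 R=69
Round 2 (k=23): L=69 R=105
Round 3 (k=31): L=105 R=251
Round 4 (k=24): L=251 R=230
Round 5 (k=47): L=230 R=186
Round 6 (k=44): L=186 R=25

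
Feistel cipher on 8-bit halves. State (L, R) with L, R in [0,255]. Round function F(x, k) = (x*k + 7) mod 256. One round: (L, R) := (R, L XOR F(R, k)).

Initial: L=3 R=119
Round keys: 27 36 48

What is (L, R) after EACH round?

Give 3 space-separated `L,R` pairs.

Round 1 (k=27): L=119 R=151
Round 2 (k=36): L=151 R=52
Round 3 (k=48): L=52 R=80

Answer: 119,151 151,52 52,80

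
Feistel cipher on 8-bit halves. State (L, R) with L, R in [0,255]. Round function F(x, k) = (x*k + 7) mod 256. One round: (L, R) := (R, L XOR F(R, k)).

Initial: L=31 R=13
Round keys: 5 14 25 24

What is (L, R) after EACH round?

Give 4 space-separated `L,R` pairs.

Answer: 13,87 87,196 196,124 124,99

Derivation:
Round 1 (k=5): L=13 R=87
Round 2 (k=14): L=87 R=196
Round 3 (k=25): L=196 R=124
Round 4 (k=24): L=124 R=99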